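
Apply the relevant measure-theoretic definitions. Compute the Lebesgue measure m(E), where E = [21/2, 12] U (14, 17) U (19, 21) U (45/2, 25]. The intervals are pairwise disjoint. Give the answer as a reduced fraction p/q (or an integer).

For pairwise disjoint intervals, m(union_i I_i) = sum_i m(I_i),
and m is invariant under swapping open/closed endpoints (single points have measure 0).
So m(E) = sum_i (b_i - a_i).
  I_1 has length 12 - 21/2 = 3/2.
  I_2 has length 17 - 14 = 3.
  I_3 has length 21 - 19 = 2.
  I_4 has length 25 - 45/2 = 5/2.
Summing:
  m(E) = 3/2 + 3 + 2 + 5/2 = 9.

9


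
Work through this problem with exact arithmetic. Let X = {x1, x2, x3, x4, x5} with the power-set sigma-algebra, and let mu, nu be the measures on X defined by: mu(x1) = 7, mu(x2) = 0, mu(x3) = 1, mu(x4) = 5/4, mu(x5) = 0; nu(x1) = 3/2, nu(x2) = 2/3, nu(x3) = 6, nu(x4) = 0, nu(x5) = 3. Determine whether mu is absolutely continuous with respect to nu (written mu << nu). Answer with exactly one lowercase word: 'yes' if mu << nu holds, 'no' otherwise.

mu << nu means: every nu-null measurable set is also mu-null; equivalently, for every atom x, if nu({x}) = 0 then mu({x}) = 0.
Checking each atom:
  x1: nu = 3/2 > 0 -> no constraint.
  x2: nu = 2/3 > 0 -> no constraint.
  x3: nu = 6 > 0 -> no constraint.
  x4: nu = 0, mu = 5/4 > 0 -> violates mu << nu.
  x5: nu = 3 > 0 -> no constraint.
The atom(s) x4 violate the condition (nu = 0 but mu > 0). Therefore mu is NOT absolutely continuous w.r.t. nu.

no


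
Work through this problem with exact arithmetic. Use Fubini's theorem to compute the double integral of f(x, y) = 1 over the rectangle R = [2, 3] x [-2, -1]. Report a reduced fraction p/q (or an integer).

f(x, y) is a tensor product of a function of x and a function of y, and both factors are bounded continuous (hence Lebesgue integrable) on the rectangle, so Fubini's theorem applies:
  integral_R f d(m x m) = (integral_a1^b1 1 dx) * (integral_a2^b2 1 dy).
Inner integral in x: integral_{2}^{3} 1 dx = (3^1 - 2^1)/1
  = 1.
Inner integral in y: integral_{-2}^{-1} 1 dy = ((-1)^1 - (-2)^1)/1
  = 1.
Product: (1) * (1) = 1.

1


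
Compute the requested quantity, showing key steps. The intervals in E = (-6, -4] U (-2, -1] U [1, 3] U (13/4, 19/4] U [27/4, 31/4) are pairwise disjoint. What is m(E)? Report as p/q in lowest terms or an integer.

For pairwise disjoint intervals, m(union_i I_i) = sum_i m(I_i),
and m is invariant under swapping open/closed endpoints (single points have measure 0).
So m(E) = sum_i (b_i - a_i).
  I_1 has length -4 - (-6) = 2.
  I_2 has length -1 - (-2) = 1.
  I_3 has length 3 - 1 = 2.
  I_4 has length 19/4 - 13/4 = 3/2.
  I_5 has length 31/4 - 27/4 = 1.
Summing:
  m(E) = 2 + 1 + 2 + 3/2 + 1 = 15/2.

15/2


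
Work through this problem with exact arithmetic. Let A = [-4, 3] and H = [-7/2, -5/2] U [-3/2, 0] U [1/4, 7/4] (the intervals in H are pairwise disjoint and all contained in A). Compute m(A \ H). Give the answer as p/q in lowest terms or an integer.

The ambient interval has length m(A) = 3 - (-4) = 7.
Since the holes are disjoint and sit inside A, by finite additivity
  m(H) = sum_i (b_i - a_i), and m(A \ H) = m(A) - m(H).
Computing the hole measures:
  m(H_1) = -5/2 - (-7/2) = 1.
  m(H_2) = 0 - (-3/2) = 3/2.
  m(H_3) = 7/4 - 1/4 = 3/2.
Summed: m(H) = 1 + 3/2 + 3/2 = 4.
So m(A \ H) = 7 - 4 = 3.

3


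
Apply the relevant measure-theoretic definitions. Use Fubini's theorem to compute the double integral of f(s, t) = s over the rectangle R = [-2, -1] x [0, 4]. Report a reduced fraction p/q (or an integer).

f(s, t) is a tensor product of a function of s and a function of t, and both factors are bounded continuous (hence Lebesgue integrable) on the rectangle, so Fubini's theorem applies:
  integral_R f d(m x m) = (integral_a1^b1 s ds) * (integral_a2^b2 1 dt).
Inner integral in s: integral_{-2}^{-1} s ds = ((-1)^2 - (-2)^2)/2
  = -3/2.
Inner integral in t: integral_{0}^{4} 1 dt = (4^1 - 0^1)/1
  = 4.
Product: (-3/2) * (4) = -6.

-6


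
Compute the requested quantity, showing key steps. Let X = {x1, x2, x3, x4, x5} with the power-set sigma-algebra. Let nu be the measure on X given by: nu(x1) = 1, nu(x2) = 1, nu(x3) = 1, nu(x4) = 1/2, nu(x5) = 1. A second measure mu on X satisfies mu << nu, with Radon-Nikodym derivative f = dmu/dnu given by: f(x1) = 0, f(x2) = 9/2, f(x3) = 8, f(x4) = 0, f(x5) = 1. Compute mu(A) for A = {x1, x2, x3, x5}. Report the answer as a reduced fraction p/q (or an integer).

By the defining property of the Radon-Nikodym derivative, for every measurable set A,
  mu(A) = integral_A f dnu.
Since nu is a discrete measure concentrated on the atoms of X, the integral over A reduces to the sum
  mu(A) = sum_{x in A} f(x) * nu({x}).
Computing each term:
  x1: f(x1) * nu(x1) = 0 * 1 = 0.
  x2: f(x2) * nu(x2) = 9/2 * 1 = 9/2.
  x3: f(x3) * nu(x3) = 8 * 1 = 8.
  x5: f(x5) * nu(x5) = 1 * 1 = 1.
Summing: mu(A) = 0 + 9/2 + 8 + 1 = 27/2.

27/2


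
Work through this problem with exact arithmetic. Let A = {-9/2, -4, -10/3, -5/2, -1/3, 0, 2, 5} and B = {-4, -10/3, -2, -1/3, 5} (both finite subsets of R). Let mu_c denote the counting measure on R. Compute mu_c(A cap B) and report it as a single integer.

Counting measure on a finite set equals cardinality. mu_c(A cap B) = |A cap B| (elements appearing in both).
Enumerating the elements of A that also lie in B gives 4 element(s).
So mu_c(A cap B) = 4.

4


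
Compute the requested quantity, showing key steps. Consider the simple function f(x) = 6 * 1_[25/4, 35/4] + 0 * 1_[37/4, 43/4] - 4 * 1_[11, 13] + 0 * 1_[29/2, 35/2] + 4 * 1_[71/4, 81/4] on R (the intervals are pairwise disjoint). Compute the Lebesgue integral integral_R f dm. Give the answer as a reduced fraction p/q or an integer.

For a simple function f = sum_i c_i * 1_{A_i} with disjoint A_i,
  integral f dm = sum_i c_i * m(A_i).
Lengths of the A_i:
  m(A_1) = 35/4 - 25/4 = 5/2.
  m(A_2) = 43/4 - 37/4 = 3/2.
  m(A_3) = 13 - 11 = 2.
  m(A_4) = 35/2 - 29/2 = 3.
  m(A_5) = 81/4 - 71/4 = 5/2.
Contributions c_i * m(A_i):
  (6) * (5/2) = 15.
  (0) * (3/2) = 0.
  (-4) * (2) = -8.
  (0) * (3) = 0.
  (4) * (5/2) = 10.
Total: 15 + 0 - 8 + 0 + 10 = 17.

17


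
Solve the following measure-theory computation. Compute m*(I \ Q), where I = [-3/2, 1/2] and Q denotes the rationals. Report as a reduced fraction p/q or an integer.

The interval I = [-3/2, 1/2] has m(I) = 1/2 - (-3/2) = 2 (endpoints are measure-zero, so open/closed/half-open agree). Write I = (I cap Q) u (I \ Q). The rationals in I are countable, so m*(I cap Q) = 0 (cover each rational by intervals whose total length is arbitrarily small). By countable subadditivity m*(I) <= m*(I cap Q) + m*(I \ Q), hence m*(I \ Q) >= m(I) = 2. The reverse inequality m*(I \ Q) <= m*(I) = 2 is trivial since (I \ Q) is a subset of I. Therefore m*(I \ Q) = 2.

2


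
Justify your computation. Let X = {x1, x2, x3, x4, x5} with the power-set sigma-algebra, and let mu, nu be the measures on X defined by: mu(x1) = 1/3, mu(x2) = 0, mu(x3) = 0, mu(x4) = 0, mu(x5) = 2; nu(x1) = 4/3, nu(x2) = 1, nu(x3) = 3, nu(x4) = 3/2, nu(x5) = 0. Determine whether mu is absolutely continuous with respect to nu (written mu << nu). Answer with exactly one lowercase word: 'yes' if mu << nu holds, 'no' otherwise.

mu << nu means: every nu-null measurable set is also mu-null; equivalently, for every atom x, if nu({x}) = 0 then mu({x}) = 0.
Checking each atom:
  x1: nu = 4/3 > 0 -> no constraint.
  x2: nu = 1 > 0 -> no constraint.
  x3: nu = 3 > 0 -> no constraint.
  x4: nu = 3/2 > 0 -> no constraint.
  x5: nu = 0, mu = 2 > 0 -> violates mu << nu.
The atom(s) x5 violate the condition (nu = 0 but mu > 0). Therefore mu is NOT absolutely continuous w.r.t. nu.

no


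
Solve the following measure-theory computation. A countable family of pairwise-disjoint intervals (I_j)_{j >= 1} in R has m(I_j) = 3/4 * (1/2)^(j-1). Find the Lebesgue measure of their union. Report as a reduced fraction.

By countable additivity of the Lebesgue measure on pairwise disjoint measurable sets,
  m(union_{j >= 1} I_j) = sum_{j >= 1} m(I_j) = sum_{j >= 1} a * r^(j-1),
  with a = 3/4 and r = 1/2.
Since 0 < r = 1/2 < 1, the geometric series converges:
  sum_{j >= 1} a * r^(j-1) = a / (1 - r).
  = 3/4 / (1 - 1/2)
  = 3/4 / (1/2)
  = 3/2.

3/2


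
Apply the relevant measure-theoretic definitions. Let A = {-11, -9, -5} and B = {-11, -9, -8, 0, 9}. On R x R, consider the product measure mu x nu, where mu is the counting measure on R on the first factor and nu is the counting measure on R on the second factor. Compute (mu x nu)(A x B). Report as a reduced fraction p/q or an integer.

For a measurable rectangle A x B, the product measure satisfies
  (mu x nu)(A x B) = mu(A) * nu(B).
  mu(A) = 3.
  nu(B) = 5.
  (mu x nu)(A x B) = 3 * 5 = 15.

15


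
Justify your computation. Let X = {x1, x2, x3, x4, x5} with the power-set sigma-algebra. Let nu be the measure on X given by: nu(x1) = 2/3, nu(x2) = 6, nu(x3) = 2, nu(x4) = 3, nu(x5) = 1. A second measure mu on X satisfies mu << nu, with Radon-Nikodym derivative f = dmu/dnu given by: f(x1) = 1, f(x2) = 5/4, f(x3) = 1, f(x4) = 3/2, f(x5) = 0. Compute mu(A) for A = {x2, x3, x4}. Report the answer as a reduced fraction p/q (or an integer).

By the defining property of the Radon-Nikodym derivative, for every measurable set A,
  mu(A) = integral_A f dnu.
Since nu is a discrete measure concentrated on the atoms of X, the integral over A reduces to the sum
  mu(A) = sum_{x in A} f(x) * nu({x}).
Computing each term:
  x2: f(x2) * nu(x2) = 5/4 * 6 = 15/2.
  x3: f(x3) * nu(x3) = 1 * 2 = 2.
  x4: f(x4) * nu(x4) = 3/2 * 3 = 9/2.
Summing: mu(A) = 15/2 + 2 + 9/2 = 14.

14


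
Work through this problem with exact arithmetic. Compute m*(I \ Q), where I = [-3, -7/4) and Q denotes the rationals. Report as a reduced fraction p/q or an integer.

The interval I = [-3, -7/4) has m(I) = -7/4 - (-3) = 5/4 (endpoints are measure-zero, so open/closed/half-open agree). Write I = (I cap Q) u (I \ Q). The rationals in I are countable, so m*(I cap Q) = 0 (cover each rational by intervals whose total length is arbitrarily small). By countable subadditivity m*(I) <= m*(I cap Q) + m*(I \ Q), hence m*(I \ Q) >= m(I) = 5/4. The reverse inequality m*(I \ Q) <= m*(I) = 5/4 is trivial since (I \ Q) is a subset of I. Therefore m*(I \ Q) = 5/4.

5/4


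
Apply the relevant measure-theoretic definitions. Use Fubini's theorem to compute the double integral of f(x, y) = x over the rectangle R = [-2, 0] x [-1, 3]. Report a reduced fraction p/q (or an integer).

f(x, y) is a tensor product of a function of x and a function of y, and both factors are bounded continuous (hence Lebesgue integrable) on the rectangle, so Fubini's theorem applies:
  integral_R f d(m x m) = (integral_a1^b1 x dx) * (integral_a2^b2 1 dy).
Inner integral in x: integral_{-2}^{0} x dx = (0^2 - (-2)^2)/2
  = -2.
Inner integral in y: integral_{-1}^{3} 1 dy = (3^1 - (-1)^1)/1
  = 4.
Product: (-2) * (4) = -8.

-8


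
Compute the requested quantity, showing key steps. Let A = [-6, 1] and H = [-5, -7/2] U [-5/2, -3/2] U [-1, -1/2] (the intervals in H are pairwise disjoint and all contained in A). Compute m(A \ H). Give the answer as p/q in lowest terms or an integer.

The ambient interval has length m(A) = 1 - (-6) = 7.
Since the holes are disjoint and sit inside A, by finite additivity
  m(H) = sum_i (b_i - a_i), and m(A \ H) = m(A) - m(H).
Computing the hole measures:
  m(H_1) = -7/2 - (-5) = 3/2.
  m(H_2) = -3/2 - (-5/2) = 1.
  m(H_3) = -1/2 - (-1) = 1/2.
Summed: m(H) = 3/2 + 1 + 1/2 = 3.
So m(A \ H) = 7 - 3 = 4.

4


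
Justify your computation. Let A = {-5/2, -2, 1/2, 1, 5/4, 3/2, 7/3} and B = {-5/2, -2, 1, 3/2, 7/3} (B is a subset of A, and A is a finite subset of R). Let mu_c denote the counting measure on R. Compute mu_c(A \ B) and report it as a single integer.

Counting measure assigns mu_c(E) = |E| (number of elements) when E is finite. For B subset A, A \ B is the set of elements of A not in B, so |A \ B| = |A| - |B|.
|A| = 7, |B| = 5, so mu_c(A \ B) = 7 - 5 = 2.

2


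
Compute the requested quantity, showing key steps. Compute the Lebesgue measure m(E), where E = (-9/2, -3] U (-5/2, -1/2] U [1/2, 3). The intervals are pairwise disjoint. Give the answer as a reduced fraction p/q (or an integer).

For pairwise disjoint intervals, m(union_i I_i) = sum_i m(I_i),
and m is invariant under swapping open/closed endpoints (single points have measure 0).
So m(E) = sum_i (b_i - a_i).
  I_1 has length -3 - (-9/2) = 3/2.
  I_2 has length -1/2 - (-5/2) = 2.
  I_3 has length 3 - 1/2 = 5/2.
Summing:
  m(E) = 3/2 + 2 + 5/2 = 6.

6


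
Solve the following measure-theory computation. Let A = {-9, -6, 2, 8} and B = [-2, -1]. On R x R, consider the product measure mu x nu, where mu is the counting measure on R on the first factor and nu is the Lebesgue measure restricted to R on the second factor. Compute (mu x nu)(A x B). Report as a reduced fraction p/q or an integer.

For a measurable rectangle A x B, the product measure satisfies
  (mu x nu)(A x B) = mu(A) * nu(B).
  mu(A) = 4.
  nu(B) = 1.
  (mu x nu)(A x B) = 4 * 1 = 4.

4


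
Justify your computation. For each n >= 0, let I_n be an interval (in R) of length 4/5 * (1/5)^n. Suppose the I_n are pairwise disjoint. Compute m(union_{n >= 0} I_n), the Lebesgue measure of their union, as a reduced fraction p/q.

By countable additivity of the Lebesgue measure on pairwise disjoint measurable sets,
  m(union_{n >= 0} I_n) = sum_{n >= 0} m(I_n) = sum_{n >= 0} a * r^n,
  with a = 4/5 and r = 1/5.
Since 0 < r = 1/5 < 1, the geometric series converges:
  sum_{n >= 0} a * r^n = a / (1 - r).
  = 4/5 / (1 - 1/5)
  = 4/5 / (4/5)
  = 1.

1


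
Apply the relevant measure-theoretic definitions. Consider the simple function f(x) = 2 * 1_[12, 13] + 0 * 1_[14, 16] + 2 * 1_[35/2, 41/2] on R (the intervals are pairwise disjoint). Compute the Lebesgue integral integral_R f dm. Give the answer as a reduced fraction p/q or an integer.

For a simple function f = sum_i c_i * 1_{A_i} with disjoint A_i,
  integral f dm = sum_i c_i * m(A_i).
Lengths of the A_i:
  m(A_1) = 13 - 12 = 1.
  m(A_2) = 16 - 14 = 2.
  m(A_3) = 41/2 - 35/2 = 3.
Contributions c_i * m(A_i):
  (2) * (1) = 2.
  (0) * (2) = 0.
  (2) * (3) = 6.
Total: 2 + 0 + 6 = 8.

8


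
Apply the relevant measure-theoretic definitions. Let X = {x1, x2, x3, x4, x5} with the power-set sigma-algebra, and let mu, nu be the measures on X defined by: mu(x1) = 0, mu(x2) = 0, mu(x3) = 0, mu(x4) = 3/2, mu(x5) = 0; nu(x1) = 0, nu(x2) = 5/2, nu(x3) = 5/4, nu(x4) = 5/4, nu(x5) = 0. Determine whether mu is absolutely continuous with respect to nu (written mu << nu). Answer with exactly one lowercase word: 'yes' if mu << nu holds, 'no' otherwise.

mu << nu means: every nu-null measurable set is also mu-null; equivalently, for every atom x, if nu({x}) = 0 then mu({x}) = 0.
Checking each atom:
  x1: nu = 0, mu = 0 -> consistent with mu << nu.
  x2: nu = 5/2 > 0 -> no constraint.
  x3: nu = 5/4 > 0 -> no constraint.
  x4: nu = 5/4 > 0 -> no constraint.
  x5: nu = 0, mu = 0 -> consistent with mu << nu.
No atom violates the condition. Therefore mu << nu.

yes


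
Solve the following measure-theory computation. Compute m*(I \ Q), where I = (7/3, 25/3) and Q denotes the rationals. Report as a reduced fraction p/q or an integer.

The interval I = (7/3, 25/3) has m(I) = 25/3 - 7/3 = 6 (endpoints are measure-zero, so open/closed/half-open agree). Write I = (I cap Q) u (I \ Q). The rationals in I are countable, so m*(I cap Q) = 0 (cover each rational by intervals whose total length is arbitrarily small). By countable subadditivity m*(I) <= m*(I cap Q) + m*(I \ Q), hence m*(I \ Q) >= m(I) = 6. The reverse inequality m*(I \ Q) <= m*(I) = 6 is trivial since (I \ Q) is a subset of I. Therefore m*(I \ Q) = 6.

6


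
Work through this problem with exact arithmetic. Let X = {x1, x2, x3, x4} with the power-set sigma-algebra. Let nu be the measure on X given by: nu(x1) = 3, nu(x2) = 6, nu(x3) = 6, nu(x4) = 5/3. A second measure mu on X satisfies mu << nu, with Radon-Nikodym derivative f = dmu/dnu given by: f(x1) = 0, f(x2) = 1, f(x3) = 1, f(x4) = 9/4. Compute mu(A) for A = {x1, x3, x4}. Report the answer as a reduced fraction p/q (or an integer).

By the defining property of the Radon-Nikodym derivative, for every measurable set A,
  mu(A) = integral_A f dnu.
Since nu is a discrete measure concentrated on the atoms of X, the integral over A reduces to the sum
  mu(A) = sum_{x in A} f(x) * nu({x}).
Computing each term:
  x1: f(x1) * nu(x1) = 0 * 3 = 0.
  x3: f(x3) * nu(x3) = 1 * 6 = 6.
  x4: f(x4) * nu(x4) = 9/4 * 5/3 = 15/4.
Summing: mu(A) = 0 + 6 + 15/4 = 39/4.

39/4


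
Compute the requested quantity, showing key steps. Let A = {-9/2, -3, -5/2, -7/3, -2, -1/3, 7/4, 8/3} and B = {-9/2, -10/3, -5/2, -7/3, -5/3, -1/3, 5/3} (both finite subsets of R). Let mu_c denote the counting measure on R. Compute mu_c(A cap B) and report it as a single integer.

Counting measure on a finite set equals cardinality. mu_c(A cap B) = |A cap B| (elements appearing in both).
Enumerating the elements of A that also lie in B gives 4 element(s).
So mu_c(A cap B) = 4.

4


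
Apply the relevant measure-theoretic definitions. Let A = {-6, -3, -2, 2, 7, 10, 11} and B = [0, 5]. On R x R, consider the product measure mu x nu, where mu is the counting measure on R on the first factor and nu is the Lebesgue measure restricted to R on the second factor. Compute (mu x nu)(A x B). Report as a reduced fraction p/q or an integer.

For a measurable rectangle A x B, the product measure satisfies
  (mu x nu)(A x B) = mu(A) * nu(B).
  mu(A) = 7.
  nu(B) = 5.
  (mu x nu)(A x B) = 7 * 5 = 35.

35


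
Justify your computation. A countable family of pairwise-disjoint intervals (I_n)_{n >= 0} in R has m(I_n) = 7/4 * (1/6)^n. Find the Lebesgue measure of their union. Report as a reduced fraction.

By countable additivity of the Lebesgue measure on pairwise disjoint measurable sets,
  m(union_{n >= 0} I_n) = sum_{n >= 0} m(I_n) = sum_{n >= 0} a * r^n,
  with a = 7/4 and r = 1/6.
Since 0 < r = 1/6 < 1, the geometric series converges:
  sum_{n >= 0} a * r^n = a / (1 - r).
  = 7/4 / (1 - 1/6)
  = 7/4 / (5/6)
  = 21/10.

21/10


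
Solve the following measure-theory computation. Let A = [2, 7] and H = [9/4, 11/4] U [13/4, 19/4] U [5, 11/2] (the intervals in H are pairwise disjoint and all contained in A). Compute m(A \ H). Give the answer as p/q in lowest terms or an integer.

The ambient interval has length m(A) = 7 - 2 = 5.
Since the holes are disjoint and sit inside A, by finite additivity
  m(H) = sum_i (b_i - a_i), and m(A \ H) = m(A) - m(H).
Computing the hole measures:
  m(H_1) = 11/4 - 9/4 = 1/2.
  m(H_2) = 19/4 - 13/4 = 3/2.
  m(H_3) = 11/2 - 5 = 1/2.
Summed: m(H) = 1/2 + 3/2 + 1/2 = 5/2.
So m(A \ H) = 5 - 5/2 = 5/2.

5/2


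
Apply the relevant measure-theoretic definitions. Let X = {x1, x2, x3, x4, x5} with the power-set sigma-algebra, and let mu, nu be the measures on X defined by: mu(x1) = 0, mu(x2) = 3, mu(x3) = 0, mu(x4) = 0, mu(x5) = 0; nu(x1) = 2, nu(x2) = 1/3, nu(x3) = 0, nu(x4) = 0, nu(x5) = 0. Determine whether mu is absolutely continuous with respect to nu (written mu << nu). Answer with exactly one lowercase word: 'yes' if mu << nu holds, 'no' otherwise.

mu << nu means: every nu-null measurable set is also mu-null; equivalently, for every atom x, if nu({x}) = 0 then mu({x}) = 0.
Checking each atom:
  x1: nu = 2 > 0 -> no constraint.
  x2: nu = 1/3 > 0 -> no constraint.
  x3: nu = 0, mu = 0 -> consistent with mu << nu.
  x4: nu = 0, mu = 0 -> consistent with mu << nu.
  x5: nu = 0, mu = 0 -> consistent with mu << nu.
No atom violates the condition. Therefore mu << nu.

yes


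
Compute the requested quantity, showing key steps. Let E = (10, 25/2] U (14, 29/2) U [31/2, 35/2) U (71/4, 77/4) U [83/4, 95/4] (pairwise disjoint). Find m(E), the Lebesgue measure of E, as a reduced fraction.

For pairwise disjoint intervals, m(union_i I_i) = sum_i m(I_i),
and m is invariant under swapping open/closed endpoints (single points have measure 0).
So m(E) = sum_i (b_i - a_i).
  I_1 has length 25/2 - 10 = 5/2.
  I_2 has length 29/2 - 14 = 1/2.
  I_3 has length 35/2 - 31/2 = 2.
  I_4 has length 77/4 - 71/4 = 3/2.
  I_5 has length 95/4 - 83/4 = 3.
Summing:
  m(E) = 5/2 + 1/2 + 2 + 3/2 + 3 = 19/2.

19/2


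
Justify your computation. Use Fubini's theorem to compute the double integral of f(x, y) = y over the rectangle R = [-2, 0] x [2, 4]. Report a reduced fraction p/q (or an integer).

f(x, y) is a tensor product of a function of x and a function of y, and both factors are bounded continuous (hence Lebesgue integrable) on the rectangle, so Fubini's theorem applies:
  integral_R f d(m x m) = (integral_a1^b1 1 dx) * (integral_a2^b2 y dy).
Inner integral in x: integral_{-2}^{0} 1 dx = (0^1 - (-2)^1)/1
  = 2.
Inner integral in y: integral_{2}^{4} y dy = (4^2 - 2^2)/2
  = 6.
Product: (2) * (6) = 12.

12


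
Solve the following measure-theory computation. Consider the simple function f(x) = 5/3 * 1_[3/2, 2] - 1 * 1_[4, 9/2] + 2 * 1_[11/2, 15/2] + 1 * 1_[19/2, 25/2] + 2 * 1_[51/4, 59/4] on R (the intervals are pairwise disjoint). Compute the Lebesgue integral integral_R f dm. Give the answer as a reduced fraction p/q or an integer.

For a simple function f = sum_i c_i * 1_{A_i} with disjoint A_i,
  integral f dm = sum_i c_i * m(A_i).
Lengths of the A_i:
  m(A_1) = 2 - 3/2 = 1/2.
  m(A_2) = 9/2 - 4 = 1/2.
  m(A_3) = 15/2 - 11/2 = 2.
  m(A_4) = 25/2 - 19/2 = 3.
  m(A_5) = 59/4 - 51/4 = 2.
Contributions c_i * m(A_i):
  (5/3) * (1/2) = 5/6.
  (-1) * (1/2) = -1/2.
  (2) * (2) = 4.
  (1) * (3) = 3.
  (2) * (2) = 4.
Total: 5/6 - 1/2 + 4 + 3 + 4 = 34/3.

34/3


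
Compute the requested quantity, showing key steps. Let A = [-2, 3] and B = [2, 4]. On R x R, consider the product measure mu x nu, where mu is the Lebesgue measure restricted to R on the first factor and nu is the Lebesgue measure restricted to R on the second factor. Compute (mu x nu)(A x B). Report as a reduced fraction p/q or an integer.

For a measurable rectangle A x B, the product measure satisfies
  (mu x nu)(A x B) = mu(A) * nu(B).
  mu(A) = 5.
  nu(B) = 2.
  (mu x nu)(A x B) = 5 * 2 = 10.

10


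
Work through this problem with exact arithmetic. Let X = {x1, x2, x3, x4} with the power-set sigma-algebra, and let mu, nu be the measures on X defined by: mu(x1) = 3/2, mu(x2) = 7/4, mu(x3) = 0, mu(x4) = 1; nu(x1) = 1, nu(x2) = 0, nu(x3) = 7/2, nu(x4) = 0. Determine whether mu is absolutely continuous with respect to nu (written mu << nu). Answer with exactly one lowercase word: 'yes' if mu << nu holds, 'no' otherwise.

mu << nu means: every nu-null measurable set is also mu-null; equivalently, for every atom x, if nu({x}) = 0 then mu({x}) = 0.
Checking each atom:
  x1: nu = 1 > 0 -> no constraint.
  x2: nu = 0, mu = 7/4 > 0 -> violates mu << nu.
  x3: nu = 7/2 > 0 -> no constraint.
  x4: nu = 0, mu = 1 > 0 -> violates mu << nu.
The atom(s) x2, x4 violate the condition (nu = 0 but mu > 0). Therefore mu is NOT absolutely continuous w.r.t. nu.

no


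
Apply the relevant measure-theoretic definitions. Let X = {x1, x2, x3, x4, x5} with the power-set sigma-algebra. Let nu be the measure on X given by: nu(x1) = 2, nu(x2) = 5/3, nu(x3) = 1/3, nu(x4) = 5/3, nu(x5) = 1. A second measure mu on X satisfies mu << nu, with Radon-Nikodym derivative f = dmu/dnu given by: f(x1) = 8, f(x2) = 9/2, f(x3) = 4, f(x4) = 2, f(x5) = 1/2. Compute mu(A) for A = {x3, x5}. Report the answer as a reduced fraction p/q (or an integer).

By the defining property of the Radon-Nikodym derivative, for every measurable set A,
  mu(A) = integral_A f dnu.
Since nu is a discrete measure concentrated on the atoms of X, the integral over A reduces to the sum
  mu(A) = sum_{x in A} f(x) * nu({x}).
Computing each term:
  x3: f(x3) * nu(x3) = 4 * 1/3 = 4/3.
  x5: f(x5) * nu(x5) = 1/2 * 1 = 1/2.
Summing: mu(A) = 4/3 + 1/2 = 11/6.

11/6


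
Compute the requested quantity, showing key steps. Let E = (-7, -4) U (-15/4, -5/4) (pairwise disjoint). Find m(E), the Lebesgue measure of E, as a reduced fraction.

For pairwise disjoint intervals, m(union_i I_i) = sum_i m(I_i),
and m is invariant under swapping open/closed endpoints (single points have measure 0).
So m(E) = sum_i (b_i - a_i).
  I_1 has length -4 - (-7) = 3.
  I_2 has length -5/4 - (-15/4) = 5/2.
Summing:
  m(E) = 3 + 5/2 = 11/2.

11/2


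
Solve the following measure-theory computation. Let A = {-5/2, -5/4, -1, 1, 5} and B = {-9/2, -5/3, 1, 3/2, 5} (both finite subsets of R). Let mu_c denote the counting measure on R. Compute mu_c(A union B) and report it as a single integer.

Counting measure on a finite set equals cardinality. By inclusion-exclusion, |A union B| = |A| + |B| - |A cap B|.
|A| = 5, |B| = 5, |A cap B| = 2.
So mu_c(A union B) = 5 + 5 - 2 = 8.

8


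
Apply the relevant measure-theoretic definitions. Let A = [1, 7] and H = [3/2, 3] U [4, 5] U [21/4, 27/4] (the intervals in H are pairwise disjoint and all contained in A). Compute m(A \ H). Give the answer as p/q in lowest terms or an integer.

The ambient interval has length m(A) = 7 - 1 = 6.
Since the holes are disjoint and sit inside A, by finite additivity
  m(H) = sum_i (b_i - a_i), and m(A \ H) = m(A) - m(H).
Computing the hole measures:
  m(H_1) = 3 - 3/2 = 3/2.
  m(H_2) = 5 - 4 = 1.
  m(H_3) = 27/4 - 21/4 = 3/2.
Summed: m(H) = 3/2 + 1 + 3/2 = 4.
So m(A \ H) = 6 - 4 = 2.

2


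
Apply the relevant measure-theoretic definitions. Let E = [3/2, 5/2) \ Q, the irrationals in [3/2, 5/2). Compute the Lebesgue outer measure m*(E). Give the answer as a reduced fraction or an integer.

The interval I = [3/2, 5/2) has m(I) = 5/2 - 3/2 = 1 (endpoints are measure-zero, so open/closed/half-open agree). Write I = (I cap Q) u (I \ Q). The rationals in I are countable, so m*(I cap Q) = 0 (cover each rational by intervals whose total length is arbitrarily small). By countable subadditivity m*(I) <= m*(I cap Q) + m*(I \ Q), hence m*(I \ Q) >= m(I) = 1. The reverse inequality m*(I \ Q) <= m*(I) = 1 is trivial since (I \ Q) is a subset of I. Therefore m*(I \ Q) = 1.

1


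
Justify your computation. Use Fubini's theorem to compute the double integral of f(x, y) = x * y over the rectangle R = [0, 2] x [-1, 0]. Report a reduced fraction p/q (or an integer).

f(x, y) is a tensor product of a function of x and a function of y, and both factors are bounded continuous (hence Lebesgue integrable) on the rectangle, so Fubini's theorem applies:
  integral_R f d(m x m) = (integral_a1^b1 x dx) * (integral_a2^b2 y dy).
Inner integral in x: integral_{0}^{2} x dx = (2^2 - 0^2)/2
  = 2.
Inner integral in y: integral_{-1}^{0} y dy = (0^2 - (-1)^2)/2
  = -1/2.
Product: (2) * (-1/2) = -1.

-1


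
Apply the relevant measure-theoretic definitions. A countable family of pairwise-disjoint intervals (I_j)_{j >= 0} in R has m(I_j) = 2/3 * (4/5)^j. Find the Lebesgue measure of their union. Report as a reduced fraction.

By countable additivity of the Lebesgue measure on pairwise disjoint measurable sets,
  m(union_{j >= 0} I_j) = sum_{j >= 0} m(I_j) = sum_{j >= 0} a * r^j,
  with a = 2/3 and r = 4/5.
Since 0 < r = 4/5 < 1, the geometric series converges:
  sum_{j >= 0} a * r^j = a / (1 - r).
  = 2/3 / (1 - 4/5)
  = 2/3 / (1/5)
  = 10/3.

10/3


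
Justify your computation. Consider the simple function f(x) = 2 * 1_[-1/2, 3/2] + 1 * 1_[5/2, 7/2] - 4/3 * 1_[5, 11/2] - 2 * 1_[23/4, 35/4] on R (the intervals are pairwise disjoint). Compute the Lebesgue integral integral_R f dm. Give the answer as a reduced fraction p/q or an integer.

For a simple function f = sum_i c_i * 1_{A_i} with disjoint A_i,
  integral f dm = sum_i c_i * m(A_i).
Lengths of the A_i:
  m(A_1) = 3/2 - (-1/2) = 2.
  m(A_2) = 7/2 - 5/2 = 1.
  m(A_3) = 11/2 - 5 = 1/2.
  m(A_4) = 35/4 - 23/4 = 3.
Contributions c_i * m(A_i):
  (2) * (2) = 4.
  (1) * (1) = 1.
  (-4/3) * (1/2) = -2/3.
  (-2) * (3) = -6.
Total: 4 + 1 - 2/3 - 6 = -5/3.

-5/3


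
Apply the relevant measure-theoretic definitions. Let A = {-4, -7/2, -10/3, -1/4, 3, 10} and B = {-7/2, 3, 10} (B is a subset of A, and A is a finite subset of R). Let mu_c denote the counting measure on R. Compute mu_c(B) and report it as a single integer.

Counting measure assigns mu_c(E) = |E| (number of elements) when E is finite.
B has 3 element(s), so mu_c(B) = 3.

3


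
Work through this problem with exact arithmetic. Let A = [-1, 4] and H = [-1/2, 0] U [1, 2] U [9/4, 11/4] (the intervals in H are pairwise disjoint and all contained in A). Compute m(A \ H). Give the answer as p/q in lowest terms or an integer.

The ambient interval has length m(A) = 4 - (-1) = 5.
Since the holes are disjoint and sit inside A, by finite additivity
  m(H) = sum_i (b_i - a_i), and m(A \ H) = m(A) - m(H).
Computing the hole measures:
  m(H_1) = 0 - (-1/2) = 1/2.
  m(H_2) = 2 - 1 = 1.
  m(H_3) = 11/4 - 9/4 = 1/2.
Summed: m(H) = 1/2 + 1 + 1/2 = 2.
So m(A \ H) = 5 - 2 = 3.

3


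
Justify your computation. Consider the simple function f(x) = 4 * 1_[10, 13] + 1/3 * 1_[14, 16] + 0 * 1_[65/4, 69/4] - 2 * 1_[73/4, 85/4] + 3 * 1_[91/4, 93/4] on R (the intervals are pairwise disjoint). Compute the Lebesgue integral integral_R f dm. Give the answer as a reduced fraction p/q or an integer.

For a simple function f = sum_i c_i * 1_{A_i} with disjoint A_i,
  integral f dm = sum_i c_i * m(A_i).
Lengths of the A_i:
  m(A_1) = 13 - 10 = 3.
  m(A_2) = 16 - 14 = 2.
  m(A_3) = 69/4 - 65/4 = 1.
  m(A_4) = 85/4 - 73/4 = 3.
  m(A_5) = 93/4 - 91/4 = 1/2.
Contributions c_i * m(A_i):
  (4) * (3) = 12.
  (1/3) * (2) = 2/3.
  (0) * (1) = 0.
  (-2) * (3) = -6.
  (3) * (1/2) = 3/2.
Total: 12 + 2/3 + 0 - 6 + 3/2 = 49/6.

49/6


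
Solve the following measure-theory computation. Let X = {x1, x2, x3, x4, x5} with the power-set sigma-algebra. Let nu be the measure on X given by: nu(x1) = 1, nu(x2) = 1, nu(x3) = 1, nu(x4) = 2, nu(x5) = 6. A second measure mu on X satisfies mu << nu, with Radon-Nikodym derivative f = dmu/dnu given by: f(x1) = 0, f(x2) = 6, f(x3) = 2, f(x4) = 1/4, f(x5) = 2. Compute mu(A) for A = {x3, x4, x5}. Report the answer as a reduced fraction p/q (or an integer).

By the defining property of the Radon-Nikodym derivative, for every measurable set A,
  mu(A) = integral_A f dnu.
Since nu is a discrete measure concentrated on the atoms of X, the integral over A reduces to the sum
  mu(A) = sum_{x in A} f(x) * nu({x}).
Computing each term:
  x3: f(x3) * nu(x3) = 2 * 1 = 2.
  x4: f(x4) * nu(x4) = 1/4 * 2 = 1/2.
  x5: f(x5) * nu(x5) = 2 * 6 = 12.
Summing: mu(A) = 2 + 1/2 + 12 = 29/2.

29/2


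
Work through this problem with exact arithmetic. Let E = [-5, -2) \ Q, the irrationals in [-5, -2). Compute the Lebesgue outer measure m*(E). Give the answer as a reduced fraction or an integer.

The interval I = [-5, -2) has m(I) = -2 - (-5) = 3 (endpoints are measure-zero, so open/closed/half-open agree). Write I = (I cap Q) u (I \ Q). The rationals in I are countable, so m*(I cap Q) = 0 (cover each rational by intervals whose total length is arbitrarily small). By countable subadditivity m*(I) <= m*(I cap Q) + m*(I \ Q), hence m*(I \ Q) >= m(I) = 3. The reverse inequality m*(I \ Q) <= m*(I) = 3 is trivial since (I \ Q) is a subset of I. Therefore m*(I \ Q) = 3.

3


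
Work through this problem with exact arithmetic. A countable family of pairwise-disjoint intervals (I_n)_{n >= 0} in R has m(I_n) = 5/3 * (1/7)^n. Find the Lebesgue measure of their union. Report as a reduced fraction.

By countable additivity of the Lebesgue measure on pairwise disjoint measurable sets,
  m(union_{n >= 0} I_n) = sum_{n >= 0} m(I_n) = sum_{n >= 0} a * r^n,
  with a = 5/3 and r = 1/7.
Since 0 < r = 1/7 < 1, the geometric series converges:
  sum_{n >= 0} a * r^n = a / (1 - r).
  = 5/3 / (1 - 1/7)
  = 5/3 / (6/7)
  = 35/18.

35/18


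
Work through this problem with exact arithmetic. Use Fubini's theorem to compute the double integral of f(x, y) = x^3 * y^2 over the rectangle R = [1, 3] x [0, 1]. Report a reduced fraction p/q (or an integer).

f(x, y) is a tensor product of a function of x and a function of y, and both factors are bounded continuous (hence Lebesgue integrable) on the rectangle, so Fubini's theorem applies:
  integral_R f d(m x m) = (integral_a1^b1 x^3 dx) * (integral_a2^b2 y^2 dy).
Inner integral in x: integral_{1}^{3} x^3 dx = (3^4 - 1^4)/4
  = 20.
Inner integral in y: integral_{0}^{1} y^2 dy = (1^3 - 0^3)/3
  = 1/3.
Product: (20) * (1/3) = 20/3.

20/3


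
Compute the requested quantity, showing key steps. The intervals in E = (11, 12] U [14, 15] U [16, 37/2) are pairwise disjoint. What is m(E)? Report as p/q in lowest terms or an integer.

For pairwise disjoint intervals, m(union_i I_i) = sum_i m(I_i),
and m is invariant under swapping open/closed endpoints (single points have measure 0).
So m(E) = sum_i (b_i - a_i).
  I_1 has length 12 - 11 = 1.
  I_2 has length 15 - 14 = 1.
  I_3 has length 37/2 - 16 = 5/2.
Summing:
  m(E) = 1 + 1 + 5/2 = 9/2.

9/2


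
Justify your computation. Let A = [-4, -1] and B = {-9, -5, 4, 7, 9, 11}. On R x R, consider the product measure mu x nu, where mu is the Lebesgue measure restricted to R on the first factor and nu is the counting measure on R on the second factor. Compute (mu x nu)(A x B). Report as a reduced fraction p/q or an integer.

For a measurable rectangle A x B, the product measure satisfies
  (mu x nu)(A x B) = mu(A) * nu(B).
  mu(A) = 3.
  nu(B) = 6.
  (mu x nu)(A x B) = 3 * 6 = 18.

18


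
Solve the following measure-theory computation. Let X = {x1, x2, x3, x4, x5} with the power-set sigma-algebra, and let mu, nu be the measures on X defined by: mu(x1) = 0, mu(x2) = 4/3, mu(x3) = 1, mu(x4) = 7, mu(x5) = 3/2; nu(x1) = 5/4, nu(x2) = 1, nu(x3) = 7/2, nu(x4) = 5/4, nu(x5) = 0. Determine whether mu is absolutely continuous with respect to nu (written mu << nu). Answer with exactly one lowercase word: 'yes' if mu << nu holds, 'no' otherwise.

mu << nu means: every nu-null measurable set is also mu-null; equivalently, for every atom x, if nu({x}) = 0 then mu({x}) = 0.
Checking each atom:
  x1: nu = 5/4 > 0 -> no constraint.
  x2: nu = 1 > 0 -> no constraint.
  x3: nu = 7/2 > 0 -> no constraint.
  x4: nu = 5/4 > 0 -> no constraint.
  x5: nu = 0, mu = 3/2 > 0 -> violates mu << nu.
The atom(s) x5 violate the condition (nu = 0 but mu > 0). Therefore mu is NOT absolutely continuous w.r.t. nu.

no


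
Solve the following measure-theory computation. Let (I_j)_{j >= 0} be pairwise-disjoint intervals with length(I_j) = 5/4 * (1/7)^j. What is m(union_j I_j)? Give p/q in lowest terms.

By countable additivity of the Lebesgue measure on pairwise disjoint measurable sets,
  m(union_{j >= 0} I_j) = sum_{j >= 0} m(I_j) = sum_{j >= 0} a * r^j,
  with a = 5/4 and r = 1/7.
Since 0 < r = 1/7 < 1, the geometric series converges:
  sum_{j >= 0} a * r^j = a / (1 - r).
  = 5/4 / (1 - 1/7)
  = 5/4 / (6/7)
  = 35/24.

35/24


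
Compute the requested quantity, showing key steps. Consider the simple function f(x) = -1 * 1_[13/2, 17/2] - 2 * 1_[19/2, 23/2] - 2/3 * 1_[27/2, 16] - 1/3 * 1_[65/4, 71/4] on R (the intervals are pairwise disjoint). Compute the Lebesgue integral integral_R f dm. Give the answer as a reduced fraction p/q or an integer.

For a simple function f = sum_i c_i * 1_{A_i} with disjoint A_i,
  integral f dm = sum_i c_i * m(A_i).
Lengths of the A_i:
  m(A_1) = 17/2 - 13/2 = 2.
  m(A_2) = 23/2 - 19/2 = 2.
  m(A_3) = 16 - 27/2 = 5/2.
  m(A_4) = 71/4 - 65/4 = 3/2.
Contributions c_i * m(A_i):
  (-1) * (2) = -2.
  (-2) * (2) = -4.
  (-2/3) * (5/2) = -5/3.
  (-1/3) * (3/2) = -1/2.
Total: -2 - 4 - 5/3 - 1/2 = -49/6.

-49/6


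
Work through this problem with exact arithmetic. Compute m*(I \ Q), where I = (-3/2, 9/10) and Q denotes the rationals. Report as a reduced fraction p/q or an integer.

The interval I = (-3/2, 9/10) has m(I) = 9/10 - (-3/2) = 12/5 (endpoints are measure-zero, so open/closed/half-open agree). Write I = (I cap Q) u (I \ Q). The rationals in I are countable, so m*(I cap Q) = 0 (cover each rational by intervals whose total length is arbitrarily small). By countable subadditivity m*(I) <= m*(I cap Q) + m*(I \ Q), hence m*(I \ Q) >= m(I) = 12/5. The reverse inequality m*(I \ Q) <= m*(I) = 12/5 is trivial since (I \ Q) is a subset of I. Therefore m*(I \ Q) = 12/5.

12/5


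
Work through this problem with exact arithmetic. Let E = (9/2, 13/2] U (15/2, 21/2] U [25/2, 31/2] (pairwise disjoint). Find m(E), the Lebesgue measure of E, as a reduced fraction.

For pairwise disjoint intervals, m(union_i I_i) = sum_i m(I_i),
and m is invariant under swapping open/closed endpoints (single points have measure 0).
So m(E) = sum_i (b_i - a_i).
  I_1 has length 13/2 - 9/2 = 2.
  I_2 has length 21/2 - 15/2 = 3.
  I_3 has length 31/2 - 25/2 = 3.
Summing:
  m(E) = 2 + 3 + 3 = 8.

8


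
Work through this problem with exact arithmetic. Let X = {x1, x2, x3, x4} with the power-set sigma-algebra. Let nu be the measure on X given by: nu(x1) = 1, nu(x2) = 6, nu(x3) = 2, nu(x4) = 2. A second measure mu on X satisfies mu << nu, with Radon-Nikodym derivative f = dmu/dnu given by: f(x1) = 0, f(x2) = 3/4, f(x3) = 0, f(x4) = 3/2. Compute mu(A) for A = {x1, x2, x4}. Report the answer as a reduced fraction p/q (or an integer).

By the defining property of the Radon-Nikodym derivative, for every measurable set A,
  mu(A) = integral_A f dnu.
Since nu is a discrete measure concentrated on the atoms of X, the integral over A reduces to the sum
  mu(A) = sum_{x in A} f(x) * nu({x}).
Computing each term:
  x1: f(x1) * nu(x1) = 0 * 1 = 0.
  x2: f(x2) * nu(x2) = 3/4 * 6 = 9/2.
  x4: f(x4) * nu(x4) = 3/2 * 2 = 3.
Summing: mu(A) = 0 + 9/2 + 3 = 15/2.

15/2


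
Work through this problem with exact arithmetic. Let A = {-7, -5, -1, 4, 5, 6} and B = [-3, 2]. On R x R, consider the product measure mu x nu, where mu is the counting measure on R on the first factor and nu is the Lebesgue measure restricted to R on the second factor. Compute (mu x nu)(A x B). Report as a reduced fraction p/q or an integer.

For a measurable rectangle A x B, the product measure satisfies
  (mu x nu)(A x B) = mu(A) * nu(B).
  mu(A) = 6.
  nu(B) = 5.
  (mu x nu)(A x B) = 6 * 5 = 30.

30


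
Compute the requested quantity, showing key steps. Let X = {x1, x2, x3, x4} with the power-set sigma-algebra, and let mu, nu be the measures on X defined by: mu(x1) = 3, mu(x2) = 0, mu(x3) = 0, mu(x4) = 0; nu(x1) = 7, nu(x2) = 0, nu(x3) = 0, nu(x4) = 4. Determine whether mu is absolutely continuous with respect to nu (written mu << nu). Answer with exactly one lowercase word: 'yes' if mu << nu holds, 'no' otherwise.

mu << nu means: every nu-null measurable set is also mu-null; equivalently, for every atom x, if nu({x}) = 0 then mu({x}) = 0.
Checking each atom:
  x1: nu = 7 > 0 -> no constraint.
  x2: nu = 0, mu = 0 -> consistent with mu << nu.
  x3: nu = 0, mu = 0 -> consistent with mu << nu.
  x4: nu = 4 > 0 -> no constraint.
No atom violates the condition. Therefore mu << nu.

yes


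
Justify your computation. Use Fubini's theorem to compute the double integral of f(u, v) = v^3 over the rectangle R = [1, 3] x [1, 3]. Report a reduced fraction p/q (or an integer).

f(u, v) is a tensor product of a function of u and a function of v, and both factors are bounded continuous (hence Lebesgue integrable) on the rectangle, so Fubini's theorem applies:
  integral_R f d(m x m) = (integral_a1^b1 1 du) * (integral_a2^b2 v^3 dv).
Inner integral in u: integral_{1}^{3} 1 du = (3^1 - 1^1)/1
  = 2.
Inner integral in v: integral_{1}^{3} v^3 dv = (3^4 - 1^4)/4
  = 20.
Product: (2) * (20) = 40.

40


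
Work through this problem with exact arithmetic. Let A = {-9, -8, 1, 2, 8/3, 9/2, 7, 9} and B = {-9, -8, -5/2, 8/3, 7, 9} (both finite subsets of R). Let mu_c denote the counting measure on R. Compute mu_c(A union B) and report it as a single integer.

Counting measure on a finite set equals cardinality. By inclusion-exclusion, |A union B| = |A| + |B| - |A cap B|.
|A| = 8, |B| = 6, |A cap B| = 5.
So mu_c(A union B) = 8 + 6 - 5 = 9.

9


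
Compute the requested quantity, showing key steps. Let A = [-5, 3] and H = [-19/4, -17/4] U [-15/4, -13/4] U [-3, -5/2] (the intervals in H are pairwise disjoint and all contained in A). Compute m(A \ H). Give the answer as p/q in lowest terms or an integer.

The ambient interval has length m(A) = 3 - (-5) = 8.
Since the holes are disjoint and sit inside A, by finite additivity
  m(H) = sum_i (b_i - a_i), and m(A \ H) = m(A) - m(H).
Computing the hole measures:
  m(H_1) = -17/4 - (-19/4) = 1/2.
  m(H_2) = -13/4 - (-15/4) = 1/2.
  m(H_3) = -5/2 - (-3) = 1/2.
Summed: m(H) = 1/2 + 1/2 + 1/2 = 3/2.
So m(A \ H) = 8 - 3/2 = 13/2.

13/2
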